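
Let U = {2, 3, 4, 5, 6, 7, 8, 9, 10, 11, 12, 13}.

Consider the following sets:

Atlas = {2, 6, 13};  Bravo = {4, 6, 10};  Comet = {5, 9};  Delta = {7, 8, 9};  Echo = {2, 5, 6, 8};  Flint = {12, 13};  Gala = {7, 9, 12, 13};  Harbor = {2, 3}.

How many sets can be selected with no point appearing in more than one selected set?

Bravo, Delta, Flint, Harbor are pairwise disjoint (Bravo={4,6,10}; Delta={7,8,9}; Flint={12,13}; Harbor={2,3}).
Every remaining set overlaps one of these, and no 5 of the listed sets are pairwise disjoint, so 4 is the maximum.

4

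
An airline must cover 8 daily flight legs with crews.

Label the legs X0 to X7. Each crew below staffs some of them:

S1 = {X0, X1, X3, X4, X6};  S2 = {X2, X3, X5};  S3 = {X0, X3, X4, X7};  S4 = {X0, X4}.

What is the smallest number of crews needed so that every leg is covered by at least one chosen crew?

Take {S1, S2, S3}. Their union is {X0, X1, X2, X3, X4, X5, X6, X7}, which is all 8 legs.
Only S1 contains X1, so S1 is forced; the remaining 3 legs need at least 2 more crews (each remaining crew adds at most 2) — so at least 3 crews are needed, and 3 is optimal.

3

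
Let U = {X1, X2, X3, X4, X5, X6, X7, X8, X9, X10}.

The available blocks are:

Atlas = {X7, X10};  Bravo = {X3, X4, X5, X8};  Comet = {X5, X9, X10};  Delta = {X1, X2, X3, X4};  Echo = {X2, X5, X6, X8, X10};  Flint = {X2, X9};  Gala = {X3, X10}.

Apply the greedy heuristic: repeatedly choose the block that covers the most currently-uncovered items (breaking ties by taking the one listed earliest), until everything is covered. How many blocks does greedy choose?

Greedy: pick Echo (covers 5 new) → pick Delta (covers 3 new) → pick Atlas (covers 1 new) → pick Comet (covers 1 new). Total picks: 4.

4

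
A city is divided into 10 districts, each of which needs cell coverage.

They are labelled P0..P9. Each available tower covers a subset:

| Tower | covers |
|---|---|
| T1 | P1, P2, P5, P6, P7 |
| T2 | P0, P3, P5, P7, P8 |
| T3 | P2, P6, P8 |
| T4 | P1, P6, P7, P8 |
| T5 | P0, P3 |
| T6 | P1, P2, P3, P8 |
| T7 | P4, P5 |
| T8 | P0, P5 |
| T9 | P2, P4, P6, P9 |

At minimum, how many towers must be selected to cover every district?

3

T2 and T4 and T9 together: T2 ∪ T4 ∪ T9 = {P0, P1, P2, P3, P4, P5, P6, P7, P8, P9} — every district is covered.
Only T9 contains P9, so T9 is forced; the remaining 6 districts need at least 2 more towers (each remaining tower adds at most 5) — so at least 3 towers are needed, and 3 is optimal.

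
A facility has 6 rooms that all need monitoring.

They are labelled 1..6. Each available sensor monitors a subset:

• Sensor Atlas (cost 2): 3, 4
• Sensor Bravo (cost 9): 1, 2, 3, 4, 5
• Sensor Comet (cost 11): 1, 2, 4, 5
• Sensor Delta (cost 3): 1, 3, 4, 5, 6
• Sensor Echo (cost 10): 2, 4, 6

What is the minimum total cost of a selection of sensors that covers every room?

Bravo, Delta together cover every room (Bravo ∪ Delta = {1, 2, 3, 4, 5, 6}); total cost 9 + 3 = 12.
No covering selection has total cost below 12.

12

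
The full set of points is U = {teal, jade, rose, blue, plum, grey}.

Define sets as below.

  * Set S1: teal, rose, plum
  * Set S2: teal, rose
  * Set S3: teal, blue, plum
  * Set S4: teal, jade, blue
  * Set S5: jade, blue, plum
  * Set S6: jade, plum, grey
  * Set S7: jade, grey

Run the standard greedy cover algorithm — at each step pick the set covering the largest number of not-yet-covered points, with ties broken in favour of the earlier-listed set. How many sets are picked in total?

Greedy: pick S1 (covers 3 new) → pick S4 (covers 2 new) → pick S6 (covers 1 new). Total picks: 3.

3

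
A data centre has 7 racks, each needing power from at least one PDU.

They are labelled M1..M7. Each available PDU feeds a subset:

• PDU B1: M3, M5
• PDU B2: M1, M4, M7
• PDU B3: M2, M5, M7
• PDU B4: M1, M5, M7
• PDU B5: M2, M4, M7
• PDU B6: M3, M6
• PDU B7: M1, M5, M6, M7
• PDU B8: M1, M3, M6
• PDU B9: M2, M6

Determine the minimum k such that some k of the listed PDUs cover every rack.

B3 and B5 and B8 together: B3 ∪ B5 ∪ B8 = {M1, M2, M3, M4, M5, M6, M7} — every rack is covered.
No 2 of the 9 PDUs cover everything (all 36 combinations miss at least one rack), so 3 is optimal.

3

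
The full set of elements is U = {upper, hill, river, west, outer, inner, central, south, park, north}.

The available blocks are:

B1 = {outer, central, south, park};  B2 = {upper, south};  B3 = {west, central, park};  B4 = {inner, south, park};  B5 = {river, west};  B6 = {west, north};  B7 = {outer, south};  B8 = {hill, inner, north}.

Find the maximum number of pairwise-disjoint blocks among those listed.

B5, B7, B8 are pairwise disjoint (B5={river,west}; B7={outer,south}; B8={hill,inner,north}).
Every remaining block overlaps one of these, and no 4 of the listed blocks are pairwise disjoint, so 3 is the maximum.

3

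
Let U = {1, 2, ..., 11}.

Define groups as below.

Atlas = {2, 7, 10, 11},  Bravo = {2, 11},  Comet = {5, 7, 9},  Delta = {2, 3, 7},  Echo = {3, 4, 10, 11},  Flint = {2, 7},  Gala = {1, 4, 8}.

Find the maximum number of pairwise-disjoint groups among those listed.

Bravo, Comet, Gala are pairwise disjoint (Bravo={2,11}; Comet={5,7,9}; Gala={1,4,8}).
Every remaining group overlaps one of these, and no 4 of the listed groups are pairwise disjoint, so 3 is the maximum.

3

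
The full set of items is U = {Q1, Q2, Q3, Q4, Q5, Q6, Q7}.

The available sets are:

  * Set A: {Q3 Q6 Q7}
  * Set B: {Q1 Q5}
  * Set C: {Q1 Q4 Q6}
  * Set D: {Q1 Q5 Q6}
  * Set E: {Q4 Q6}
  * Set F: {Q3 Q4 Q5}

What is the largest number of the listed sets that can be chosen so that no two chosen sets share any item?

2

A, B are pairwise disjoint (A={Q3,Q6,Q7}; B={Q1,Q5}).
Every remaining set overlaps one of these, and no 3 of the listed sets are pairwise disjoint, so 2 is the maximum.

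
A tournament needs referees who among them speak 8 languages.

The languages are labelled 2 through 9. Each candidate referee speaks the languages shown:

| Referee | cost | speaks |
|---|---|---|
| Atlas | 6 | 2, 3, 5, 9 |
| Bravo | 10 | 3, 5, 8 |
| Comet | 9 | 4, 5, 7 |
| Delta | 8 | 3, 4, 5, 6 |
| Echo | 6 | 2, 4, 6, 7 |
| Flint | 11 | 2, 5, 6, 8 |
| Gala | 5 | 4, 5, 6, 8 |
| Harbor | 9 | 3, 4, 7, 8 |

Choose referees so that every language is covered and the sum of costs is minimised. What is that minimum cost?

Atlas, Echo, Gala together cover every language (Atlas ∪ Echo ∪ Gala = {2, 3, 4, 5, 6, 7, 8, 9}); total cost 6 + 6 + 5 = 17.
No covering selection has total cost below 17.

17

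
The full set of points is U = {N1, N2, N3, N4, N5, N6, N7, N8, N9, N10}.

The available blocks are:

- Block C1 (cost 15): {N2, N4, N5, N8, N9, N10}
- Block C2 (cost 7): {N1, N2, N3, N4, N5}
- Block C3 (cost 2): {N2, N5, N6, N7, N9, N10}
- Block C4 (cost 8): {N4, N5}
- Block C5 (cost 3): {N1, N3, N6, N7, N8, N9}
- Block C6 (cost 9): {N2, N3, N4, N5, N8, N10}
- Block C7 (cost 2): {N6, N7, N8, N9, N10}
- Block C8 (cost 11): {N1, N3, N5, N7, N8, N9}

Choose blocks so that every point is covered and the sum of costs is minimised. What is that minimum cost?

C2, C7 together cover every point (C2 ∪ C7 = {N1, N2, N3, N4, N5, N6, N7, N8, N9, N10}); total cost 7 + 2 = 9.
The greedy pick C3, C5, C2 costs 12; no covering selection beats 9.

9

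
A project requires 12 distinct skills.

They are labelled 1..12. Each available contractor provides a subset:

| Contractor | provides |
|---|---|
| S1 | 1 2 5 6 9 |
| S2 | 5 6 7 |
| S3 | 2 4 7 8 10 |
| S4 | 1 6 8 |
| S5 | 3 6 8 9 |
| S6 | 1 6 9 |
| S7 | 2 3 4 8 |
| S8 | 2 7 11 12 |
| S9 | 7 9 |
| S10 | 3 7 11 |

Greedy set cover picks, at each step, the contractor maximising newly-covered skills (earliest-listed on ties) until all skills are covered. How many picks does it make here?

4

Greedy: pick S1 (covers 5 new) → pick S3 (covers 4 new) → pick S8 (covers 2 new) → pick S5 (covers 1 new). Total picks: 4.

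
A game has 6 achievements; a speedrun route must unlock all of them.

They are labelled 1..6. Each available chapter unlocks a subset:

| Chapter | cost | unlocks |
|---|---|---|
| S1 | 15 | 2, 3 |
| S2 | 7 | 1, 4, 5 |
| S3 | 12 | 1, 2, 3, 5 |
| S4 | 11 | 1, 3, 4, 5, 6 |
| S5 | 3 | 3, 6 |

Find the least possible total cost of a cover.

22

S2, S3, S5 together cover every achievement (S2 ∪ S3 ∪ S5 = {1, 2, 3, 4, 5, 6}); total cost 7 + 12 + 3 = 22.
No covering selection has total cost below 22.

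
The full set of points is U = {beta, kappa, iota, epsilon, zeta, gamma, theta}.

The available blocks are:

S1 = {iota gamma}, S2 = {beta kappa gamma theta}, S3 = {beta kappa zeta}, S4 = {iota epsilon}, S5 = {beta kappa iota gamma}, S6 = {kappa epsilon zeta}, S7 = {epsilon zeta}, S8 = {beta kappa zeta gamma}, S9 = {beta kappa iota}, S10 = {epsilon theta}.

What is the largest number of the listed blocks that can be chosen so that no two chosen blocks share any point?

S1, S3, S10 are pairwise disjoint (S1={iota,gamma}; S3={beta,kappa,zeta}; S10={epsilon,theta}).
Every remaining block overlaps one of these, and no 4 of the listed blocks are pairwise disjoint, so 3 is the maximum.

3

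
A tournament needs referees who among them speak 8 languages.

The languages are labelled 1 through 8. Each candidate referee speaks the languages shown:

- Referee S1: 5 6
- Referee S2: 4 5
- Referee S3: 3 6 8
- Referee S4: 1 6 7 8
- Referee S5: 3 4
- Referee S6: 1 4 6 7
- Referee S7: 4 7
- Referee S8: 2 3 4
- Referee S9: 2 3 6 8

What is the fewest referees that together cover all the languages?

Take {S2, S4, S9}. Their union is {1, 2, 3, 4, 5, 6, 7, 8}, which is all 8 languages.
No 2 of the 9 referees cover everything (all 36 combinations miss at least one language), so 3 is optimal.

3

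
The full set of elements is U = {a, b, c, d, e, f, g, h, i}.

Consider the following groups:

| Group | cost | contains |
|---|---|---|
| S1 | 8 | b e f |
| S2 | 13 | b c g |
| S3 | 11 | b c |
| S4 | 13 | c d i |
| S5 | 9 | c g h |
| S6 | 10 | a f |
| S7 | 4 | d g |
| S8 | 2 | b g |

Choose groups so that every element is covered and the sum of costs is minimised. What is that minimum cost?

S1, S4, S5, S6 together cover every element (S1 ∪ S4 ∪ S5 ∪ S6 = {a, b, c, d, e, f, g, h, i}); total cost 8 + 13 + 9 + 10 = 40.
The greedy pick S8, S1, S7, S5, S6, S4 costs 46; no covering selection beats 40.

40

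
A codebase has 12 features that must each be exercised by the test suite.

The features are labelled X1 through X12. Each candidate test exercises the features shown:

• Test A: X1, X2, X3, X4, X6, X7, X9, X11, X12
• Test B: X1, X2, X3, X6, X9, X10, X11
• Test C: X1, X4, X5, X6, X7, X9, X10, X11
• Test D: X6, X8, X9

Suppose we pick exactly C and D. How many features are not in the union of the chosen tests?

3

Union of C, D = {X1, X4, X5, X6, X7, X8, X9, X10, X11}.
Not covered: X2, X3, X12 — 3 features.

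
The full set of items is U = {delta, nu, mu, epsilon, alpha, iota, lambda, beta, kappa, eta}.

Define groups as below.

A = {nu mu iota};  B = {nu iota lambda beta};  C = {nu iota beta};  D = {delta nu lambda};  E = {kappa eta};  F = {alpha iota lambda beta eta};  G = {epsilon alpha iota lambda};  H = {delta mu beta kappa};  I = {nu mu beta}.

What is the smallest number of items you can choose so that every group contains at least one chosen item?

T = {nu, lambda, kappa} meets every group (each contains at least one member of T), and |T| = 3.
The groups E, G, I are pairwise disjoint, so any hitting set needs a separate item for each — at least 3. Hence 3 is optimal.

3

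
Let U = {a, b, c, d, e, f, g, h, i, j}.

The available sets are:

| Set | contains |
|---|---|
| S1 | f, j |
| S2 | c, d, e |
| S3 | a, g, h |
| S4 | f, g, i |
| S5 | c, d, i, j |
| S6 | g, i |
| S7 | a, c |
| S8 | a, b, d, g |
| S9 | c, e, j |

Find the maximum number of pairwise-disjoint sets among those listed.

3

S1, S2, S6 are pairwise disjoint (S1={f,j}; S2={c,d,e}; S6={g,i}).
Every remaining set overlaps one of these, and no 4 of the listed sets are pairwise disjoint, so 3 is the maximum.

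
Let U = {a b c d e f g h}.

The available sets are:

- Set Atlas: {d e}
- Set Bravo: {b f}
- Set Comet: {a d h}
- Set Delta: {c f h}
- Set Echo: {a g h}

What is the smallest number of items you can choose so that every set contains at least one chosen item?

3

T = {a, e, f} meets every set (each contains at least one member of T), and |T| = 3.
The sets Atlas, Bravo, Echo are pairwise disjoint, so any hitting set needs a separate item for each — at least 3. Hence 3 is optimal.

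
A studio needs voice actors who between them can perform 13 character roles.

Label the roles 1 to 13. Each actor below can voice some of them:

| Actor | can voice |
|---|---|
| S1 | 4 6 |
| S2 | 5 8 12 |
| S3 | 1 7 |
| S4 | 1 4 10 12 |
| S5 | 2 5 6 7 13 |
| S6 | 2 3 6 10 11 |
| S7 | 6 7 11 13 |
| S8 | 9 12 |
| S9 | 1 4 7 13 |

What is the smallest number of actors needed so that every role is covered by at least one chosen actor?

4

S2 and S6 and S8 and S9 together: S2 ∪ S6 ∪ S8 ∪ S9 = {1, 2, 3, 4, 5, 6, 7, 8, 9, 10, 11, 12, 13} — every role is covered.
Only S8 contains 9, so S8 is forced; the remaining 11 roles need at least 3 more actors (each remaining actor adds at most 5) — so at least 4 actors are needed, and 4 is optimal.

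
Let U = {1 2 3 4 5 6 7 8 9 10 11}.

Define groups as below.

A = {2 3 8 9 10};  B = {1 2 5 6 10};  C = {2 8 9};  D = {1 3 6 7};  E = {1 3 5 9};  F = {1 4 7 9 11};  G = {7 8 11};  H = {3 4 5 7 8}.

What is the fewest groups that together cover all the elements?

A, B, and F cover everything between them: the union {1, 2, 3, 4, 5, 6, 7, 8, 9, 10, 11} is all of U.
Each group has at most 5 elements, and 2·5 = 10 < 11 — so at least 3 groups are needed, and 3 is optimal.

3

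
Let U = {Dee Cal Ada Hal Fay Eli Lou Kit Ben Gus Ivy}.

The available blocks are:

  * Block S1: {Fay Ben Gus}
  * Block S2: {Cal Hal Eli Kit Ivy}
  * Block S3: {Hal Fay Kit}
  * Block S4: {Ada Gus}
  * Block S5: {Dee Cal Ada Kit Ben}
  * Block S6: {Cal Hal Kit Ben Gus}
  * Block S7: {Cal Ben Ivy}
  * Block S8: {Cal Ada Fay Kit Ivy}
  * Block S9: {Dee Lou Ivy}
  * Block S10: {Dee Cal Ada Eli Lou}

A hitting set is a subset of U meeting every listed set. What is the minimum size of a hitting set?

Take H = {Ada, Hal, Fay, Ivy}. Each listed block contains at least one of these, so H is a hitting set of size 4.
No choice of 3 points meets every block, so 4 is the minimum.

4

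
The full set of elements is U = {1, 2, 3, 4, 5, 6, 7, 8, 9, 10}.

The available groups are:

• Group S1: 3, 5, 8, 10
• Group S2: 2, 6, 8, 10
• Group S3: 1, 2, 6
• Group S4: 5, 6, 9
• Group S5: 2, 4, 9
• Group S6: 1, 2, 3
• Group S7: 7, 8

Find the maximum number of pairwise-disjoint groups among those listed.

S4, S6, S7 are pairwise disjoint (S4={5,6,9}; S6={1,2,3}; S7={7,8}).
Every remaining group overlaps one of these, and no 4 of the listed groups are pairwise disjoint, so 3 is the maximum.

3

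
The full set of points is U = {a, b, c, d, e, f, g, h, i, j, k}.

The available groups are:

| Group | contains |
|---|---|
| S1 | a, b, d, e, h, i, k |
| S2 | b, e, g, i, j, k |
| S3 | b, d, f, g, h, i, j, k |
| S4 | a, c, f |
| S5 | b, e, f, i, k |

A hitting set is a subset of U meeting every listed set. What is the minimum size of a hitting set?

The 2 points {a, b} hit every group.
The groups S2, S4 are pairwise disjoint, so any hitting set needs a separate point for each — at least 2. Hence 2 is optimal.

2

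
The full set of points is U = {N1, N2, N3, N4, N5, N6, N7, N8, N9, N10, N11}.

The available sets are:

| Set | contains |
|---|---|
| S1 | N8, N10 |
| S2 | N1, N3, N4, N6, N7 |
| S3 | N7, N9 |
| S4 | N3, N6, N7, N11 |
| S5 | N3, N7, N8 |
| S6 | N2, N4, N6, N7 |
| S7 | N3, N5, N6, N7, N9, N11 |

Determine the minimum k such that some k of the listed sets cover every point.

4

Take {S1, S2, S6, S7}. Their union is {N1, N2, N3, N4, N5, N6, N7, N8, N9, N10, N11}, which is all 11 points.
Only S7 contains N5, so S7 is forced; the remaining 5 points need at least 3 more sets (each remaining set adds at most 2) — so at least 4 sets are needed, and 4 is optimal.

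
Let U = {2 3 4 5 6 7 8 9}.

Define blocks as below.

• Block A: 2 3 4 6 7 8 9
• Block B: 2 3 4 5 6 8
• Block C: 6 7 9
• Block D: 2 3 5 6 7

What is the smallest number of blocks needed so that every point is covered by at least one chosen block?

2

Take {A, B}. Their union is {2, 3, 4, 5, 6, 7, 8, 9}, which is all 8 points.
No single block has all 8 points (the largest, A, has 7), so 2 is optimal.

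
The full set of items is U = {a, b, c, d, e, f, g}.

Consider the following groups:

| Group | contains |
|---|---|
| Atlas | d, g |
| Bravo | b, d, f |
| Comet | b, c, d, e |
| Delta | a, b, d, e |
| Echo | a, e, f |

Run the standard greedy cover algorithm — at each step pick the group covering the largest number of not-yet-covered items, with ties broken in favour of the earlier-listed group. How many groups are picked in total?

Greedy: pick Comet (covers 4 new) → pick Echo (covers 2 new) → pick Atlas (covers 1 new). Total picks: 3.

3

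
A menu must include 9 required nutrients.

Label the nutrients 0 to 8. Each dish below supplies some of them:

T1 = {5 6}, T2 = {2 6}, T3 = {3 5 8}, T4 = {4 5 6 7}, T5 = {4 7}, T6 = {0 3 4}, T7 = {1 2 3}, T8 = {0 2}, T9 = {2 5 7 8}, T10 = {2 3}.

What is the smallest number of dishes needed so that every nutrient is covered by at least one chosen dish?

T3 and T4 and T6 and T7 together: T3 ∪ T4 ∪ T6 ∪ T7 = {0, 1, 2, 3, 4, 5, 6, 7, 8} — every nutrient is covered.
No 3 of the 10 dishes cover everything (all 120 combinations miss at least one nutrient), so 4 is optimal.

4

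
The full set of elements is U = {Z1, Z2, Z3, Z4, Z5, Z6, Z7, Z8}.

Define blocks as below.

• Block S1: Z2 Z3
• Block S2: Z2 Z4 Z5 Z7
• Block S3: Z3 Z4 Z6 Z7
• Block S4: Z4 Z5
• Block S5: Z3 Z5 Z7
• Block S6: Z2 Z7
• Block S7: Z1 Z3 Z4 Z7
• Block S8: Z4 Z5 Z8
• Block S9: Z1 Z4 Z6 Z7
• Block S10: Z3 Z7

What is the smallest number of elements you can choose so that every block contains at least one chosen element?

The 3 elements {Z2, Z3, Z4} hit every block.
No choice of 2 elements meets every block, so 3 is the minimum.

3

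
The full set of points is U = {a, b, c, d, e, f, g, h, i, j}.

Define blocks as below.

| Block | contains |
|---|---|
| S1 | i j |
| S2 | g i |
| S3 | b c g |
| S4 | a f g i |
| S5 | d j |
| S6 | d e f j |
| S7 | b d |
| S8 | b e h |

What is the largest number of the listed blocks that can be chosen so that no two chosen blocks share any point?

3

S2, S5, S8 are pairwise disjoint (S2={g,i}; S5={d,j}; S8={b,e,h}).
Every remaining block overlaps one of these, and no 4 of the listed blocks are pairwise disjoint, so 3 is the maximum.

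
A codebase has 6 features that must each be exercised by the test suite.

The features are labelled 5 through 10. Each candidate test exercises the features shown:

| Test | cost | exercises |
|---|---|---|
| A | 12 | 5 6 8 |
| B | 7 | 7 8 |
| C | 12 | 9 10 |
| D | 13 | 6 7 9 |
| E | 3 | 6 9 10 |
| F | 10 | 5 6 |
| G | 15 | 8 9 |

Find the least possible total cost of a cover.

B, E, F together cover every feature (B ∪ E ∪ F = {5, 6, 7, 8, 9, 10}); total cost 7 + 3 + 10 = 20.
No covering selection has total cost below 20.

20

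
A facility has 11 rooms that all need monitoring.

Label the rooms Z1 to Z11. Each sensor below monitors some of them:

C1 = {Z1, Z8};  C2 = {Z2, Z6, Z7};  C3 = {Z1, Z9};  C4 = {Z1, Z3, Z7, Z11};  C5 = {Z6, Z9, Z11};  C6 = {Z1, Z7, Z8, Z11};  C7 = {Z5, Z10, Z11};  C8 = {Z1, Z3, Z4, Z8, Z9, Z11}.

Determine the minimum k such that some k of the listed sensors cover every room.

C2 and C7 and C8 together: C2 ∪ C7 ∪ C8 = {Z1, Z2, Z3, Z4, Z5, Z6, Z7, Z8, Z9, Z10, Z11} — every room is covered.
Only C2 contains Z2, so C2 is forced; the remaining 8 rooms need at least 2 more sensors (each remaining sensor adds at most 6) — so at least 3 sensors are needed, and 3 is optimal.

3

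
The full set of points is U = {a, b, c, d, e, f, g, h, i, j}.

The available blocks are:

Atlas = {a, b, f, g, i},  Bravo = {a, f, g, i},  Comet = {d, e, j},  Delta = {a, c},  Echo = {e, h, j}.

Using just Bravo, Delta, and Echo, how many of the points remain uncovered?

2

Union of Bravo, Delta, Echo = {a, c, e, f, g, h, i, j}.
Not covered: b, d — 2 points.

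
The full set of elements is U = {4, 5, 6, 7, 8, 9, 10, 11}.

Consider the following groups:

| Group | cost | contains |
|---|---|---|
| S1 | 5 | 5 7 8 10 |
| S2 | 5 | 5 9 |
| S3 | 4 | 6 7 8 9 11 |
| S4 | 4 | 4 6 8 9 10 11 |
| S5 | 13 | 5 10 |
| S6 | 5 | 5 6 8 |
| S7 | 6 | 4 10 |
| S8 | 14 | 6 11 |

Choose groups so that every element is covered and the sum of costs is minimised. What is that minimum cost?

S1, S4 together cover every element (S1 ∪ S4 = {4, 5, 6, 7, 8, 9, 10, 11}); total cost 5 + 4 = 9.
No covering selection has total cost below 9.

9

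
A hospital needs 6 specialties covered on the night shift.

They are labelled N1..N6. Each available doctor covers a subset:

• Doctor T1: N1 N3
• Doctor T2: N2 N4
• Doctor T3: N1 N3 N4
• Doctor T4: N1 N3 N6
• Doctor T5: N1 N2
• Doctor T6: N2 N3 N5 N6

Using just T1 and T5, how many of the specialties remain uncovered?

Union of T1, T5 = {N1, N2, N3}.
Not covered: N4, N5, N6 — 3 specialties.

3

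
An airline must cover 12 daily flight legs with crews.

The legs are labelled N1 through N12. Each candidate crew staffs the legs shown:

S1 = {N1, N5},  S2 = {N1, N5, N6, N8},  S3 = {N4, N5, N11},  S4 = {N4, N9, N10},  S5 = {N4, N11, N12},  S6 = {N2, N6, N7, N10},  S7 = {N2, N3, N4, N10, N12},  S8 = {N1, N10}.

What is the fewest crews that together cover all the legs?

Take {S2, S4, S5, S6, S7}. Their union is {N1, N2, N3, N4, N5, N6, N7, N8, N9, N10, N11, N12}, which is all 12 legs.
No 4 of the 8 crews cover everything (all 70 combinations miss at least one leg), so 5 is optimal.

5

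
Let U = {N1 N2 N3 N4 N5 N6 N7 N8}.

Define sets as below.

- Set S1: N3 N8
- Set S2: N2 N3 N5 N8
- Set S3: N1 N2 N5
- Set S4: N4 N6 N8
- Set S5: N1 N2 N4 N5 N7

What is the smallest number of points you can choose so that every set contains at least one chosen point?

2

Take H = {N1, N8}. Each listed set contains at least one of these, so H is a hitting set of size 2.
The sets S1, S5 are pairwise disjoint, so any hitting set needs a separate point for each — at least 2. Hence 2 is optimal.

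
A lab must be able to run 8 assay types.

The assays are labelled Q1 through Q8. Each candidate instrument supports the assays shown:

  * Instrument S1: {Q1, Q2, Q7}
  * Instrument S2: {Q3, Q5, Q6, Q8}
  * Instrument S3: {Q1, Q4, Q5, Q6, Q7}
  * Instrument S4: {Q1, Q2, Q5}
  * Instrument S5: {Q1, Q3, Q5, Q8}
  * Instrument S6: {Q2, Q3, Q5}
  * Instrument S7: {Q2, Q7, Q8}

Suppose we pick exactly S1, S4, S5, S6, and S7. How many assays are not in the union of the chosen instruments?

Union of S1, S4, S5, S6, S7 = {Q1, Q2, Q3, Q5, Q7, Q8}.
Not covered: Q4, Q6 — 2 assays.

2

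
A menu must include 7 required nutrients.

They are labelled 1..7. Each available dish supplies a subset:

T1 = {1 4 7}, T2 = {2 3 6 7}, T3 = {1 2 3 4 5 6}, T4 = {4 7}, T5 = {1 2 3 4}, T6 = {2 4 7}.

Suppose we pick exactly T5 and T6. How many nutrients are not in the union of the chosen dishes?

Union of T5, T6 = {1, 2, 3, 4, 7}.
Not covered: 5, 6 — 2 nutrients.

2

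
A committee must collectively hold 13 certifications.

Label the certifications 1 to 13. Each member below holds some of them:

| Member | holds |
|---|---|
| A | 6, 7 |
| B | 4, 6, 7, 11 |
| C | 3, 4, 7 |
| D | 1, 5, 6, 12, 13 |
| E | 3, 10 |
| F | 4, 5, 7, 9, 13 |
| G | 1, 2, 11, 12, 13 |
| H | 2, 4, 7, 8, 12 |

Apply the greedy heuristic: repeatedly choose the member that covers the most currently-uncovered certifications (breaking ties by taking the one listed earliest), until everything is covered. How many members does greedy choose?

Greedy: pick D (covers 5 new) → pick H (covers 4 new) → pick E (covers 2 new) → pick B (covers 1 new) → pick F (covers 1 new). Total picks: 5.

5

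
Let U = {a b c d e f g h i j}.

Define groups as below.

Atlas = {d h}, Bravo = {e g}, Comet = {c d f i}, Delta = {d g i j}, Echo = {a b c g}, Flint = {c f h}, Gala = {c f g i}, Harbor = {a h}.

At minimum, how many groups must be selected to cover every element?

Bravo and Delta and Echo and Flint together: Bravo ∪ Delta ∪ Echo ∪ Flint = {a, b, c, d, e, f, g, h, i, j} — every element is covered.
No 3 of the 8 groups cover everything (all 56 combinations miss at least one element), so 4 is optimal.

4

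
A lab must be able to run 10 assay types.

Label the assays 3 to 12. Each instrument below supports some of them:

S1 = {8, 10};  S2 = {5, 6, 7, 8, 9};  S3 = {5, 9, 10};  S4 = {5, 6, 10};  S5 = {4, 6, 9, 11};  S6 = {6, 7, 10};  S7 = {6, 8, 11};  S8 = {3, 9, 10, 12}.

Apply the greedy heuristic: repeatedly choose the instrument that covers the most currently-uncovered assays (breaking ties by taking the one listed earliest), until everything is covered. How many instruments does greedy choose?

3

Greedy: pick S2 (covers 5 new) → pick S8 (covers 3 new) → pick S5 (covers 2 new). Total picks: 3.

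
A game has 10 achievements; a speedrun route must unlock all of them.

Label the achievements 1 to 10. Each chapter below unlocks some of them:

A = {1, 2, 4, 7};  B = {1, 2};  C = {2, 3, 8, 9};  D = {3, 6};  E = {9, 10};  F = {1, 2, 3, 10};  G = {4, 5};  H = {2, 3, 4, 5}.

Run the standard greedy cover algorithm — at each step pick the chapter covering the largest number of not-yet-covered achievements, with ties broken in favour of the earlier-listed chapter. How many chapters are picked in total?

Greedy: pick A (covers 4 new) → pick C (covers 3 new) → pick D (covers 1 new) → pick E (covers 1 new) → pick G (covers 1 new). Total picks: 5.

5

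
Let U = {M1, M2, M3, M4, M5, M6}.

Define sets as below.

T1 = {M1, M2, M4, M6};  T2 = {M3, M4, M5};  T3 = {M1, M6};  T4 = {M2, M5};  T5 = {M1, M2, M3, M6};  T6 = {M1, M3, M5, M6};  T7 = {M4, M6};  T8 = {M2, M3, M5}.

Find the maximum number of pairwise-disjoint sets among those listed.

2

T3, T8 are pairwise disjoint (T3={M1,M6}; T8={M2,M3,M5}).
Every remaining set overlaps one of these, and no 3 of the listed sets are pairwise disjoint, so 2 is the maximum.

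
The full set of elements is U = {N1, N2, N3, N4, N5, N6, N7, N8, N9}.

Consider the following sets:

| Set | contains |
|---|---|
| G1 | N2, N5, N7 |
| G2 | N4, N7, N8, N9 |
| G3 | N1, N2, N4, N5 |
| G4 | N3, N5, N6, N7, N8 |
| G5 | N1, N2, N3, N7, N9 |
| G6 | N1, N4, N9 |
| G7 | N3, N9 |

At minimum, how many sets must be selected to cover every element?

G4 and G5 and G6 together: G4 ∪ G5 ∪ G6 = {N1, N2, N3, N4, N5, N6, N7, N8, N9} — every element is covered.
Only G4 contains N6, so G4 is forced; the remaining 4 elements need at least 2 more sets (each remaining set adds at most 3) — so at least 3 sets are needed, and 3 is optimal.

3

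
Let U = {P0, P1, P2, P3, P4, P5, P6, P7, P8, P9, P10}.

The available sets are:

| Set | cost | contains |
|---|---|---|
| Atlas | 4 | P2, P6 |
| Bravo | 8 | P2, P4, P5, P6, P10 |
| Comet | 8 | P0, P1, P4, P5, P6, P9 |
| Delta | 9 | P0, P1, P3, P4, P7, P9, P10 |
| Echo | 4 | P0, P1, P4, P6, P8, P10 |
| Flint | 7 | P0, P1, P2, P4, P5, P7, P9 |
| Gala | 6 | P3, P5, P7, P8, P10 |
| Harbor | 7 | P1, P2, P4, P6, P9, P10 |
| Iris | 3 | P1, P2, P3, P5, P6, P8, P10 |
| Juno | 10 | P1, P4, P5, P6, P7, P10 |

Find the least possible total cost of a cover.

Flint, Iris together cover every item (Flint ∪ Iris = {P0, P1, P2, P3, P4, P5, P6, P7, P8, P9, P10}); total cost 7 + 3 = 10.
No covering selection has total cost below 10.

10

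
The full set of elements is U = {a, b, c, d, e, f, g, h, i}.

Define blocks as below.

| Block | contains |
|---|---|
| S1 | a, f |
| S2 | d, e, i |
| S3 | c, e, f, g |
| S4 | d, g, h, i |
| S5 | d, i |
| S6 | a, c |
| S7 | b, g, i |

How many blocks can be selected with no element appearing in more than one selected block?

2

S1, S7 are pairwise disjoint (S1={a,f}; S7={b,g,i}).
Every remaining block overlaps one of these, and no 3 of the listed blocks are pairwise disjoint, so 2 is the maximum.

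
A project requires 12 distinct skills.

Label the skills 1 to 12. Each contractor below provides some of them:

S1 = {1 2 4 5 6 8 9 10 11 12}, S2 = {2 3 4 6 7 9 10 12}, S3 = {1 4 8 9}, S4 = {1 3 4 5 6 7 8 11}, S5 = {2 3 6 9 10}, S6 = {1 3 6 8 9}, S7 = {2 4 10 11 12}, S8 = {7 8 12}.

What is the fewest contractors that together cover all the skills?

2

Take {S1, S2}. Their union is {1, 2, 3, 4, 5, 6, 7, 8, 9, 10, 11, 12}, which is all 12 skills.
No single contractor has all 12 skills (the largest, S1, has 10), so 2 is optimal.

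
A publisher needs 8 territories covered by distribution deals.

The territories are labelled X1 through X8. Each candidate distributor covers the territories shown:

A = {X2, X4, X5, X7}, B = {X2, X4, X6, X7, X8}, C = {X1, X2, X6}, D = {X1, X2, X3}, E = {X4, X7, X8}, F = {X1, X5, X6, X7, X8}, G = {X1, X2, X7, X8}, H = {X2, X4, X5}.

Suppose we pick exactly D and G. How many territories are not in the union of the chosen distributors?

3

Union of D, G = {X1, X2, X3, X7, X8}.
Not covered: X4, X5, X6 — 3 territories.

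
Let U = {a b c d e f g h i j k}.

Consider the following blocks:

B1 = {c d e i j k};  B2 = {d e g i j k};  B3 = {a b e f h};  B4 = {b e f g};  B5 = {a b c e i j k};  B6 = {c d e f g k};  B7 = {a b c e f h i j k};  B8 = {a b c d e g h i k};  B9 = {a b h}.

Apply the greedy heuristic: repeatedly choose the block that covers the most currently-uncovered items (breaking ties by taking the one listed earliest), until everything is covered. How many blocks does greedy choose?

Greedy: pick B7 (covers 9 new) → pick B2 (covers 2 new). Total picks: 2.

2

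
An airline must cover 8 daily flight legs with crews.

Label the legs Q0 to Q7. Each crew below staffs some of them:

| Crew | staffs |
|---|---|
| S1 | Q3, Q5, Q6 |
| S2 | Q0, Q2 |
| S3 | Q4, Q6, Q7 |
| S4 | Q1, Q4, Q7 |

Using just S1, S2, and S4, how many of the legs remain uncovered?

Union of S1, S2, S4 = {Q0, Q1, Q2, Q3, Q4, Q5, Q6, Q7} — that's every leg, so 0 are uncovered.

0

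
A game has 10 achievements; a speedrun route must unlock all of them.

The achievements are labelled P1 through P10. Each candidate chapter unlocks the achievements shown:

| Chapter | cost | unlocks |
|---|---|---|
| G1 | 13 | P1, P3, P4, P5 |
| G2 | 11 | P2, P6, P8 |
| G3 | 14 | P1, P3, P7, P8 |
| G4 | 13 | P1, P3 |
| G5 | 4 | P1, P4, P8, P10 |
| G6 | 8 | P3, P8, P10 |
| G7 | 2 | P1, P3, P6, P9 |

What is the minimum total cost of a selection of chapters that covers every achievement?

44

G1, G2, G3, G5, G7 together cover every achievement (G1 ∪ G2 ∪ G3 ∪ G5 ∪ G7 = {P1, P2, P3, P4, P5, P6, P7, P8, P9, P10}); total cost 13 + 11 + 14 + 4 + 2 = 44.
No covering selection has total cost below 44.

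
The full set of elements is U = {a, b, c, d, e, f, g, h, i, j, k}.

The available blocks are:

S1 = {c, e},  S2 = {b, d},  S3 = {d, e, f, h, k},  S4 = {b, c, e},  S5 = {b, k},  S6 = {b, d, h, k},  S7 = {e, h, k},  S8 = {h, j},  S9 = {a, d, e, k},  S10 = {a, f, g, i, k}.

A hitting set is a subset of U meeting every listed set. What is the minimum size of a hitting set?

4

Take T = {d, e, j, k}. Each listed block contains at least one of these, so T is a hitting set of size 4.
The blocks S1, S2, S8, S10 are pairwise disjoint, so any hitting set needs a separate element for each — at least 4. Hence 4 is optimal.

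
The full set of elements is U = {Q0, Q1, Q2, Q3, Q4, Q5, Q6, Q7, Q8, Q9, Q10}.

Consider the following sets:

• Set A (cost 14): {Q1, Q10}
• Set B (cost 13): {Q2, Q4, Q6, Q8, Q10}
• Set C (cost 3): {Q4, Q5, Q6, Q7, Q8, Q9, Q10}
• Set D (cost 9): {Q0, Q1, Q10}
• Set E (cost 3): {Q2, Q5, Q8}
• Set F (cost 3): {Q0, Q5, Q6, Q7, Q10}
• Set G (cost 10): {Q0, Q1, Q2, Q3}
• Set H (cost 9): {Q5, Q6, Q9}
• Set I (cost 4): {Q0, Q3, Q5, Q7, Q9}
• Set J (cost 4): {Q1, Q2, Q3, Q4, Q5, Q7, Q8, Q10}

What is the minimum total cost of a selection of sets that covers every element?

10

C, F, J together cover every element (C ∪ F ∪ J = {Q0, Q1, Q2, Q3, Q4, Q5, Q6, Q7, Q8, Q9, Q10}); total cost 3 + 3 + 4 = 10.
No covering selection has total cost below 10.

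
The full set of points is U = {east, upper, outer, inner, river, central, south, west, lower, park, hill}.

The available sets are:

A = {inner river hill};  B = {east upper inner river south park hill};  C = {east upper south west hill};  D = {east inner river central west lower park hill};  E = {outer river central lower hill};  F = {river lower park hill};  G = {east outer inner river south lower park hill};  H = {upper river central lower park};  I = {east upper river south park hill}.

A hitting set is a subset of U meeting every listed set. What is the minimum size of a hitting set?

T = {park, hill} meets every set (each contains at least one member of T), and |T| = 2.
No single point lies in every set, so at least 2 are needed and 2 is optimal.

2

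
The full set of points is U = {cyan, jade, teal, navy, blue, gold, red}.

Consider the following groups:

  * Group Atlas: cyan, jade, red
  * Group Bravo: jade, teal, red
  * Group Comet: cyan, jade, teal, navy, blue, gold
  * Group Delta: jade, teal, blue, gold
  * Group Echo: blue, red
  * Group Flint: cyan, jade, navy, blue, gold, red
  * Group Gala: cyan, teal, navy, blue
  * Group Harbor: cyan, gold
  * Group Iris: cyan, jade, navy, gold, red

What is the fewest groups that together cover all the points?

2

Bravo and Flint cover everything between them: the union {cyan, jade, teal, navy, blue, gold, red} is all of U.
No single group has all 7 points (the largest, Comet, has 6), so 2 is optimal.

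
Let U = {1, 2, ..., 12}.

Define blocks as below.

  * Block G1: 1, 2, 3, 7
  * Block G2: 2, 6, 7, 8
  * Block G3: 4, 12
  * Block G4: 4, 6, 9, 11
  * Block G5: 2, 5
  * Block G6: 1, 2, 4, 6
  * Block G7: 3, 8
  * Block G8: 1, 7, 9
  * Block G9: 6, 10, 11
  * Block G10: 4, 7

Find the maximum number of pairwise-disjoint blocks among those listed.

5

G3, G5, G7, G8, G9 are pairwise disjoint (G3={4,12}; G5={2,5}; G7={3,8}; G8={1,7,9}; G9={6,10,11}).
Every remaining block overlaps one of these, and no 6 of the listed blocks are pairwise disjoint, so 5 is the maximum.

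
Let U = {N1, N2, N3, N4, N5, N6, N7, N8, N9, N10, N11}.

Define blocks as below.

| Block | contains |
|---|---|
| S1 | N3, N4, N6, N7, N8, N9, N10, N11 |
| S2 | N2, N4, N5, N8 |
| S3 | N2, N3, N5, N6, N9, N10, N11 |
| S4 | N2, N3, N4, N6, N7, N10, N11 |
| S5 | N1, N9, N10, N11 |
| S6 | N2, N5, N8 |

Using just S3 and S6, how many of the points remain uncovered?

Union of S3, S6 = {N2, N3, N5, N6, N8, N9, N10, N11}.
Not covered: N1, N4, N7 — 3 points.

3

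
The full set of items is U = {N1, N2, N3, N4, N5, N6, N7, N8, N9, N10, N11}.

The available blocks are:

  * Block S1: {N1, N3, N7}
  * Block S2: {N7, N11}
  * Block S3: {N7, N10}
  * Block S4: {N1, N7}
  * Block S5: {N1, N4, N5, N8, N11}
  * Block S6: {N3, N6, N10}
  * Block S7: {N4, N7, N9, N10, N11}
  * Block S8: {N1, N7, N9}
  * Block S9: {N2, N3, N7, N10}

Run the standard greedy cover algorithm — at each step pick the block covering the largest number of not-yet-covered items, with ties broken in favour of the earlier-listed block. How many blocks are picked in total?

4

Greedy: pick S5 (covers 5 new) → pick S9 (covers 4 new) → pick S6 (covers 1 new) → pick S7 (covers 1 new). Total picks: 4.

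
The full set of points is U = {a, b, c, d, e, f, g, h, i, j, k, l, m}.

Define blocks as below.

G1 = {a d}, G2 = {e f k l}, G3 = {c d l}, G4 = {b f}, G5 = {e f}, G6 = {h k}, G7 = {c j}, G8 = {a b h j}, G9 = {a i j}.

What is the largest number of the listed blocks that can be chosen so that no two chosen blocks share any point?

G1, G5, G6, G7 are pairwise disjoint (G1={a,d}; G5={e,f}; G6={h,k}; G7={c,j}).
Every remaining block overlaps one of these, and no 5 of the listed blocks are pairwise disjoint, so 4 is the maximum.

4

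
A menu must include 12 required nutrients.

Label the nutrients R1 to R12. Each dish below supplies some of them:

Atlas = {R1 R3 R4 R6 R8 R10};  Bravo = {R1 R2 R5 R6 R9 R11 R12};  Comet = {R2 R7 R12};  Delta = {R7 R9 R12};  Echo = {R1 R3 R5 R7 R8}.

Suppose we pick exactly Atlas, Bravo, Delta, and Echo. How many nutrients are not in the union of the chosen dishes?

Union of Atlas, Bravo, Delta, Echo = {R1, R2, R3, R4, R5, R6, R7, R8, R9, R10, R11, R12} — that's every nutrient, so 0 are uncovered.

0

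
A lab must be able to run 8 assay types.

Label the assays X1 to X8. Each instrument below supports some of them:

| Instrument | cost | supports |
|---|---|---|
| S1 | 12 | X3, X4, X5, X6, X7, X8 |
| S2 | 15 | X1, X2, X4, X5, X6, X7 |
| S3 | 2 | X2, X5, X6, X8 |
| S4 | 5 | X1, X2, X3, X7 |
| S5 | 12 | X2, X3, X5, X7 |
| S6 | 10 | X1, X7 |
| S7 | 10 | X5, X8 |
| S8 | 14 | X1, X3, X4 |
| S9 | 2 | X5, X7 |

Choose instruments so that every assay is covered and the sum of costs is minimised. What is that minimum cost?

17

S1, S4 together cover every assay (S1 ∪ S4 = {X1, X2, X3, X4, X5, X6, X7, X8}); total cost 12 + 5 = 17.
The greedy pick S3, S4, S1 costs 19; no covering selection beats 17.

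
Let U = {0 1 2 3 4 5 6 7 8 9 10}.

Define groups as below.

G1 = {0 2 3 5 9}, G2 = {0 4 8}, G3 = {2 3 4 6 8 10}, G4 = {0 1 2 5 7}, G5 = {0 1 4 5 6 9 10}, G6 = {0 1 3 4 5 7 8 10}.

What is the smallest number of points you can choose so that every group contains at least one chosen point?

2

H = {0, 4} meets every group (each contains at least one member of H), and |H| = 2.
No single point lies in every group, so at least 2 are needed and 2 is optimal.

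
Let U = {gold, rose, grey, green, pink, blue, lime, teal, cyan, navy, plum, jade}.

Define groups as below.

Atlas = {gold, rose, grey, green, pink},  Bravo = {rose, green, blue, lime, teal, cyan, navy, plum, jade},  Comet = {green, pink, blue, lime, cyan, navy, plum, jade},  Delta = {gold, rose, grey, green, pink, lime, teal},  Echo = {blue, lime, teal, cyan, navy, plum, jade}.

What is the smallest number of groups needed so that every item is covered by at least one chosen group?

Take {Bravo, Delta}. Their union is {gold, rose, grey, green, pink, blue, lime, teal, cyan, navy, plum, jade}, which is all 12 items.
No single group has all 12 items (the largest, Bravo, has 9), so 2 is optimal.

2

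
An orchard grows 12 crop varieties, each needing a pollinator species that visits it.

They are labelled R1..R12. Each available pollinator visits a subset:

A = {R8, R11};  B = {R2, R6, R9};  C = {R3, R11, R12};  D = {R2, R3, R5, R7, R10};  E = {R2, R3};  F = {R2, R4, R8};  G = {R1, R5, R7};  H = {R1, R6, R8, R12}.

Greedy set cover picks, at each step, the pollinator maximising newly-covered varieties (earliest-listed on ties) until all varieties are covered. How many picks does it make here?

5

Greedy: pick D (covers 5 new) → pick H (covers 4 new) → pick A (covers 1 new) → pick B (covers 1 new) → pick F (covers 1 new). Total picks: 5.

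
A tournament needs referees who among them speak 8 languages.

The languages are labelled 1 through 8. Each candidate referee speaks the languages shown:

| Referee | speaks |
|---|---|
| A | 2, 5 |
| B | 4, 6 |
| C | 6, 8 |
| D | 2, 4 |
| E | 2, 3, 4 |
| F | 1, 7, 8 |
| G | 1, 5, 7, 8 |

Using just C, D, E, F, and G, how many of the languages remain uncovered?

Union of C, D, E, F, G = {1, 2, 3, 4, 5, 6, 7, 8} — that's every language, so 0 are uncovered.

0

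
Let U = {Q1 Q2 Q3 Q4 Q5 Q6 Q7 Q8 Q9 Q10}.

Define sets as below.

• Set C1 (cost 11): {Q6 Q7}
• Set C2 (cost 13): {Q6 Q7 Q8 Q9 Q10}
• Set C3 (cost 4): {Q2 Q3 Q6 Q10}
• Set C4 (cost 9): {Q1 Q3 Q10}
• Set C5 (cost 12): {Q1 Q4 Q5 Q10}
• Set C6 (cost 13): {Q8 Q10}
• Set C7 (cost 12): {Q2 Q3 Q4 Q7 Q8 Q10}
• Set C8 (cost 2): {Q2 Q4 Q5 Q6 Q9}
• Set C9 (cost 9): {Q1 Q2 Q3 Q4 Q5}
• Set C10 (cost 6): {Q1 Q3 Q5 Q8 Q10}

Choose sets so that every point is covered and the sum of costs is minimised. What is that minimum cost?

C1, C8, C10 together cover every point (C1 ∪ C8 ∪ C10 = {Q1, Q2, Q3, Q4, Q5, Q6, Q7, Q8, Q9, Q10}); total cost 11 + 2 + 6 = 19.
No covering selection has total cost below 19.

19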